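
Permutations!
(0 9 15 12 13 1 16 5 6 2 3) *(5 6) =(0 9 15 12 13 1 16 6 2 3) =[9, 16, 3, 0, 4, 5, 2, 7, 8, 15, 10, 11, 13, 1, 14, 12, 6]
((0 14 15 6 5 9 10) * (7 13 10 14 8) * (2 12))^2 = ((0 8 7 13 10)(2 12)(5 9 14 15 6))^2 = (0 7 10 8 13)(5 14 6 9 15)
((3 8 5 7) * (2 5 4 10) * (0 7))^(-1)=((0 7 3 8 4 10 2 5))^(-1)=(0 5 2 10 4 8 3 7)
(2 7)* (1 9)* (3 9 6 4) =(1 6 4 3 9)(2 7) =[0, 6, 7, 9, 3, 5, 4, 2, 8, 1]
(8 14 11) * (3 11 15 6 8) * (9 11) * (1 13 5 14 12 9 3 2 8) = (1 13 5 14 15 6)(2 8 12 9 11) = [0, 13, 8, 3, 4, 14, 1, 7, 12, 11, 10, 2, 9, 5, 15, 6]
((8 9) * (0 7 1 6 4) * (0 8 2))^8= (9)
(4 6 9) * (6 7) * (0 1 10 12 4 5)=(0 1 10 12 4 7 6 9 5)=[1, 10, 2, 3, 7, 0, 9, 6, 8, 5, 12, 11, 4]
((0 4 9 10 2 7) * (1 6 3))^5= (0 7 2 10 9 4)(1 3 6)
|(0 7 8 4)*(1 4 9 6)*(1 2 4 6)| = |(0 7 8 9 1 6 2 4)| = 8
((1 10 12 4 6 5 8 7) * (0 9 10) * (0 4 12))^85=(12)(0 9 10)(1 4 6 5 8 7)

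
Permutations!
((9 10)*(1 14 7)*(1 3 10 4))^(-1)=((1 14 7 3 10 9 4))^(-1)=(1 4 9 10 3 7 14)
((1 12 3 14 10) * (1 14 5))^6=((1 12 3 5)(10 14))^6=(14)(1 3)(5 12)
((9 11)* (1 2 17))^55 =(1 2 17)(9 11)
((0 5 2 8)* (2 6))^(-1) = (0 8 2 6 5) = ((0 5 6 2 8))^(-1)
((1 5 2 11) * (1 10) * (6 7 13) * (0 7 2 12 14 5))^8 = ((0 7 13 6 2 11 10 1)(5 12 14))^8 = (5 14 12)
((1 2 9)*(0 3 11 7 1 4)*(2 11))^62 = (0 2 4 3 9)(1 7 11)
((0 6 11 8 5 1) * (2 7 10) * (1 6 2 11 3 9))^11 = (11)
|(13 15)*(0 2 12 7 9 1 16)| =14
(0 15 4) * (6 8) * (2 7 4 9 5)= (0 15 9 5 2 7 4)(6 8)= [15, 1, 7, 3, 0, 2, 8, 4, 6, 5, 10, 11, 12, 13, 14, 9]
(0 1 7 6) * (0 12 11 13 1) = (1 7 6 12 11 13) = [0, 7, 2, 3, 4, 5, 12, 6, 8, 9, 10, 13, 11, 1]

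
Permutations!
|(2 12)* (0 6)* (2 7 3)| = 4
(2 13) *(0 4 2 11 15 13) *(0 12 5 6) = (0 4 2 12 5 6)(11 15 13) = [4, 1, 12, 3, 2, 6, 0, 7, 8, 9, 10, 15, 5, 11, 14, 13]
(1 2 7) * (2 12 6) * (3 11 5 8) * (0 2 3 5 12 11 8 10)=(0 2 7 1 11 12 6 3 8 5 10)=[2, 11, 7, 8, 4, 10, 3, 1, 5, 9, 0, 12, 6]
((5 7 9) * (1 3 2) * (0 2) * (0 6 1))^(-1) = (0 2)(1 6 3)(5 9 7)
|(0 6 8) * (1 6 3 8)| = |(0 3 8)(1 6)| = 6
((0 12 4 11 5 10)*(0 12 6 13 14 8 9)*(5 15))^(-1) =(0 9 8 14 13 6)(4 12 10 5 15 11)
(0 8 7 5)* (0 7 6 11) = (0 8 6 11)(5 7) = [8, 1, 2, 3, 4, 7, 11, 5, 6, 9, 10, 0]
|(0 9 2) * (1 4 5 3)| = |(0 9 2)(1 4 5 3)| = 12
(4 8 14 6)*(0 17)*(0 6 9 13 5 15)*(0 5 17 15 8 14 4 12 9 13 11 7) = (0 15 5 8 4 14 13 17 6 12 9 11 7) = [15, 1, 2, 3, 14, 8, 12, 0, 4, 11, 10, 7, 9, 17, 13, 5, 16, 6]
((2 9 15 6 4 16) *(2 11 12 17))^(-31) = (2 16 9 11 15 12 6 17 4)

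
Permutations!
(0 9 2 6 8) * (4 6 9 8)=(0 8)(2 9)(4 6)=[8, 1, 9, 3, 6, 5, 4, 7, 0, 2]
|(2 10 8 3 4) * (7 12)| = 10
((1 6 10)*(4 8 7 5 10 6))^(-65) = ((1 4 8 7 5 10))^(-65) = (1 4 8 7 5 10)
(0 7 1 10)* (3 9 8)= [7, 10, 2, 9, 4, 5, 6, 1, 3, 8, 0]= (0 7 1 10)(3 9 8)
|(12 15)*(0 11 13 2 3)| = 10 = |(0 11 13 2 3)(12 15)|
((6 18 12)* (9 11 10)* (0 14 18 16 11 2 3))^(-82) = (0 11 14 10 18 9 12 2 6 3 16)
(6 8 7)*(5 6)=(5 6 8 7)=[0, 1, 2, 3, 4, 6, 8, 5, 7]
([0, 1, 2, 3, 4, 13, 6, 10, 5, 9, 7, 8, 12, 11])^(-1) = [0, 1, 2, 3, 4, 8, 6, 10, 11, 9, 7, 13, 12, 5]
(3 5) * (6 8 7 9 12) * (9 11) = [0, 1, 2, 5, 4, 3, 8, 11, 7, 12, 10, 9, 6] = (3 5)(6 8 7 11 9 12)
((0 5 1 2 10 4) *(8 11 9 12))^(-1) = (0 4 10 2 1 5)(8 12 9 11)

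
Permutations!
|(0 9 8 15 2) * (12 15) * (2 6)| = 7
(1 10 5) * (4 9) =(1 10 5)(4 9) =[0, 10, 2, 3, 9, 1, 6, 7, 8, 4, 5]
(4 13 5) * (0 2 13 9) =[2, 1, 13, 3, 9, 4, 6, 7, 8, 0, 10, 11, 12, 5] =(0 2 13 5 4 9)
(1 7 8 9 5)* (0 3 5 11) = [3, 7, 2, 5, 4, 1, 6, 8, 9, 11, 10, 0] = (0 3 5 1 7 8 9 11)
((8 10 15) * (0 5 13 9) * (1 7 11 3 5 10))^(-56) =((0 10 15 8 1 7 11 3 5 13 9))^(-56) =(0 9 13 5 3 11 7 1 8 15 10)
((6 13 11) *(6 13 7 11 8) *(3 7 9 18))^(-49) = (3 18 9 6 8 13 11 7)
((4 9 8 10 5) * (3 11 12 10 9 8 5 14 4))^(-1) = ((3 11 12 10 14 4 8 9 5))^(-1) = (3 5 9 8 4 14 10 12 11)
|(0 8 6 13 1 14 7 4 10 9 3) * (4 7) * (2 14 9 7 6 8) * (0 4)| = |(0 2 14)(1 9 3 4 10 7 6 13)| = 24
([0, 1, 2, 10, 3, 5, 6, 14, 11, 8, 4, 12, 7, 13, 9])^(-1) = [0, 1, 2, 4, 10, 5, 6, 12, 9, 14, 3, 8, 11, 13, 7]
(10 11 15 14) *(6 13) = (6 13)(10 11 15 14) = [0, 1, 2, 3, 4, 5, 13, 7, 8, 9, 11, 15, 12, 6, 10, 14]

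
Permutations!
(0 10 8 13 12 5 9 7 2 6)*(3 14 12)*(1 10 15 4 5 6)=[15, 10, 1, 14, 5, 9, 0, 2, 13, 7, 8, 11, 6, 3, 12, 4]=(0 15 4 5 9 7 2 1 10 8 13 3 14 12 6)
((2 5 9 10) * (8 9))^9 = ((2 5 8 9 10))^9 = (2 10 9 8 5)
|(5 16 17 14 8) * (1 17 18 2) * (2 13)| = 9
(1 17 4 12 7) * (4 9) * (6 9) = (1 17 6 9 4 12 7) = [0, 17, 2, 3, 12, 5, 9, 1, 8, 4, 10, 11, 7, 13, 14, 15, 16, 6]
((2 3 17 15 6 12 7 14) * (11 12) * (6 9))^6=(2 11 17 7 9)(3 12 15 14 6)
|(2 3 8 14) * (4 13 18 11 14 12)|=9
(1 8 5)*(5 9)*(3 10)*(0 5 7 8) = [5, 0, 2, 10, 4, 1, 6, 8, 9, 7, 3] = (0 5 1)(3 10)(7 8 9)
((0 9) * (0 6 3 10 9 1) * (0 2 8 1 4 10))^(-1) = (0 3 6 9 10 4)(1 8 2)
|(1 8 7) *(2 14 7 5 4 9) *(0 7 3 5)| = 12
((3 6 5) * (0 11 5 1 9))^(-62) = (0 11 5 3 6 1 9)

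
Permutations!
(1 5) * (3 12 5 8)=[0, 8, 2, 12, 4, 1, 6, 7, 3, 9, 10, 11, 5]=(1 8 3 12 5)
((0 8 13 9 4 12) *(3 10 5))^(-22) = (0 13 4)(3 5 10)(8 9 12)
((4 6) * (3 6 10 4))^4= ((3 6)(4 10))^4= (10)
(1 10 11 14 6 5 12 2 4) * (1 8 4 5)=[0, 10, 5, 3, 8, 12, 1, 7, 4, 9, 11, 14, 2, 13, 6]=(1 10 11 14 6)(2 5 12)(4 8)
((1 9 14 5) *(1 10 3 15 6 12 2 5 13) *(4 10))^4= ((1 9 14 13)(2 5 4 10 3 15 6 12))^4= (2 3)(4 6)(5 15)(10 12)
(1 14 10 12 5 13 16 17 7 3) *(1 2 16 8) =(1 14 10 12 5 13 8)(2 16 17 7 3) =[0, 14, 16, 2, 4, 13, 6, 3, 1, 9, 12, 11, 5, 8, 10, 15, 17, 7]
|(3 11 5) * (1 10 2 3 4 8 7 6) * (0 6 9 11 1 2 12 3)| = |(0 6 2)(1 10 12 3)(4 8 7 9 11 5)| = 12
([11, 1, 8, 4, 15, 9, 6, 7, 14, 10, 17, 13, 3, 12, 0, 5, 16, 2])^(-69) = (0 11 13 12 3 4 15 5 9 10 17 2 8 14)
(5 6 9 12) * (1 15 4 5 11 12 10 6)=(1 15 4 5)(6 9 10)(11 12)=[0, 15, 2, 3, 5, 1, 9, 7, 8, 10, 6, 12, 11, 13, 14, 4]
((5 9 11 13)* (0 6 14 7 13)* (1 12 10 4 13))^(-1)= ((0 6 14 7 1 12 10 4 13 5 9 11))^(-1)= (0 11 9 5 13 4 10 12 1 7 14 6)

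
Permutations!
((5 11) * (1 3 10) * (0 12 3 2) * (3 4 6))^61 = (0 10 4 2 3 12 1 6)(5 11)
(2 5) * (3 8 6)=[0, 1, 5, 8, 4, 2, 3, 7, 6]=(2 5)(3 8 6)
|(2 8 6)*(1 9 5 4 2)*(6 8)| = |(1 9 5 4 2 6)| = 6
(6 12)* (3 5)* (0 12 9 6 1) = (0 12 1)(3 5)(6 9) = [12, 0, 2, 5, 4, 3, 9, 7, 8, 6, 10, 11, 1]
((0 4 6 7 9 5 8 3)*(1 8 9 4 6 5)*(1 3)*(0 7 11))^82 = (0 6 11)(3 4 9 7 5)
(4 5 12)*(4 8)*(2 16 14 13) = [0, 1, 16, 3, 5, 12, 6, 7, 4, 9, 10, 11, 8, 2, 13, 15, 14] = (2 16 14 13)(4 5 12 8)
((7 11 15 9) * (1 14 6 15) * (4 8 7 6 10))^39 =(15)(1 8 14 7 10 11 4) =((1 14 10 4 8 7 11)(6 15 9))^39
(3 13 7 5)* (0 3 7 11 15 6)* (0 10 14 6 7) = (0 3 13 11 15 7 5)(6 10 14) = [3, 1, 2, 13, 4, 0, 10, 5, 8, 9, 14, 15, 12, 11, 6, 7]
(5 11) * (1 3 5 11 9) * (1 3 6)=[0, 6, 2, 5, 4, 9, 1, 7, 8, 3, 10, 11]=(11)(1 6)(3 5 9)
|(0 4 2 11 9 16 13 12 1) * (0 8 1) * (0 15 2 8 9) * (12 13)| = 10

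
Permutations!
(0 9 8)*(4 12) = (0 9 8)(4 12) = [9, 1, 2, 3, 12, 5, 6, 7, 0, 8, 10, 11, 4]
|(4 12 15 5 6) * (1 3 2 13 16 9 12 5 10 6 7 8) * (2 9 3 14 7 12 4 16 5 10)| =60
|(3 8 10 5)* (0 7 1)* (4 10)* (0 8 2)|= 9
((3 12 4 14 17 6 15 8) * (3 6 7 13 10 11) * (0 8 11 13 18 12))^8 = ((0 8 6 15 11 3)(4 14 17 7 18 12)(10 13))^8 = (0 6 11)(3 8 15)(4 17 18)(7 12 14)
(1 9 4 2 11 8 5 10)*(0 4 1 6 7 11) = (0 4 2)(1 9)(5 10 6 7 11 8) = [4, 9, 0, 3, 2, 10, 7, 11, 5, 1, 6, 8]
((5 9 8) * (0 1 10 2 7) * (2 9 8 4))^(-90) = ((0 1 10 9 4 2 7)(5 8))^(-90) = (0 1 10 9 4 2 7)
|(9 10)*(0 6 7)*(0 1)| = 4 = |(0 6 7 1)(9 10)|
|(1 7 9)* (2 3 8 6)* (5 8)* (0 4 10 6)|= |(0 4 10 6 2 3 5 8)(1 7 9)|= 24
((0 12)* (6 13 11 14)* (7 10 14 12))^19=(0 14 11 7 6 12 10 13)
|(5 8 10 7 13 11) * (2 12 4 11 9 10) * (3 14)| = 12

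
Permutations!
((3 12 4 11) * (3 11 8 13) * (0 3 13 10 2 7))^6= ((13)(0 3 12 4 8 10 2 7))^6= (13)(0 2 8 12)(3 7 10 4)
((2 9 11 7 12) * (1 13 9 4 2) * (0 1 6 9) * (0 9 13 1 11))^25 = ((0 11 7 12 6 13 9)(2 4))^25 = (0 6 11 13 7 9 12)(2 4)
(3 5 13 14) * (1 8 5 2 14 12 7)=(1 8 5 13 12 7)(2 14 3)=[0, 8, 14, 2, 4, 13, 6, 1, 5, 9, 10, 11, 7, 12, 3]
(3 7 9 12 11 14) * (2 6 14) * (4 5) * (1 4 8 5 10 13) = (1 4 10 13)(2 6 14 3 7 9 12 11)(5 8) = [0, 4, 6, 7, 10, 8, 14, 9, 5, 12, 13, 2, 11, 1, 3]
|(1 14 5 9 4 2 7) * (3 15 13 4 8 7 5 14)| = 10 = |(1 3 15 13 4 2 5 9 8 7)|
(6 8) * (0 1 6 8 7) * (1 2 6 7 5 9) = (0 2 6 5 9 1 7) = [2, 7, 6, 3, 4, 9, 5, 0, 8, 1]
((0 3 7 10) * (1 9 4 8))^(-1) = ((0 3 7 10)(1 9 4 8))^(-1) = (0 10 7 3)(1 8 4 9)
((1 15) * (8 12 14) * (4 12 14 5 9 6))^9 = ((1 15)(4 12 5 9 6)(8 14))^9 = (1 15)(4 6 9 5 12)(8 14)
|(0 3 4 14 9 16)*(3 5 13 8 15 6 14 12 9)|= |(0 5 13 8 15 6 14 3 4 12 9 16)|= 12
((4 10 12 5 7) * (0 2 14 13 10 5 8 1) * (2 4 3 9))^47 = ((0 4 5 7 3 9 2 14 13 10 12 8 1))^47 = (0 13 7 8 2 4 10 3 1 14 5 12 9)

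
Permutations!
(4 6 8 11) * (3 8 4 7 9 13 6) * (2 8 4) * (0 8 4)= (0 8 11 7 9 13 6 2 4 3)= [8, 1, 4, 0, 3, 5, 2, 9, 11, 13, 10, 7, 12, 6]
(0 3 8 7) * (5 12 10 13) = (0 3 8 7)(5 12 10 13) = [3, 1, 2, 8, 4, 12, 6, 0, 7, 9, 13, 11, 10, 5]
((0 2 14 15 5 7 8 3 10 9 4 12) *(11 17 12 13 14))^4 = (0 12 17 11 2)(3 13 7 9 15)(4 5 10 14 8)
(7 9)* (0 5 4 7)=(0 5 4 7 9)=[5, 1, 2, 3, 7, 4, 6, 9, 8, 0]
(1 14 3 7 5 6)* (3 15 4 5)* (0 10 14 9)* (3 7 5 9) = (0 10 14 15 4 9)(1 3 5 6) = [10, 3, 2, 5, 9, 6, 1, 7, 8, 0, 14, 11, 12, 13, 15, 4]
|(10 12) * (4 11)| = 2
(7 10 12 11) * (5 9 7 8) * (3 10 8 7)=(3 10 12 11 7 8 5 9)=[0, 1, 2, 10, 4, 9, 6, 8, 5, 3, 12, 7, 11]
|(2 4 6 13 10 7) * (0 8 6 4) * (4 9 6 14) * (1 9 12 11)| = |(0 8 14 4 12 11 1 9 6 13 10 7 2)| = 13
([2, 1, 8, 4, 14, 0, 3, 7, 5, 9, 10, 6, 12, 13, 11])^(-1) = [5, 1, 0, 6, 3, 8, 11, 7, 2, 9, 10, 14, 12, 13, 4]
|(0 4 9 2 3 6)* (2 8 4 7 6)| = |(0 7 6)(2 3)(4 9 8)| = 6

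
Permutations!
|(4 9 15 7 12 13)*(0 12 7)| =|(0 12 13 4 9 15)| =6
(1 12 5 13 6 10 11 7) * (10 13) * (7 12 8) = (1 8 7)(5 10 11 12)(6 13) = [0, 8, 2, 3, 4, 10, 13, 1, 7, 9, 11, 12, 5, 6]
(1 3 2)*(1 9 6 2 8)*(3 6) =[0, 6, 9, 8, 4, 5, 2, 7, 1, 3] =(1 6 2 9 3 8)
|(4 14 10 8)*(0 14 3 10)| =|(0 14)(3 10 8 4)| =4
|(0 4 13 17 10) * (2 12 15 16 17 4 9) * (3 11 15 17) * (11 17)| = |(0 9 2 12 11 15 16 3 17 10)(4 13)| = 10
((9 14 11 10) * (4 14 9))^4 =((4 14 11 10))^4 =(14)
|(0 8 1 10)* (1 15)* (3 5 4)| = 15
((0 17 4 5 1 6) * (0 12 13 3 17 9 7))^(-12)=(1 3)(4 12)(5 13)(6 17)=((0 9 7)(1 6 12 13 3 17 4 5))^(-12)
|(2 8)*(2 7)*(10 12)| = |(2 8 7)(10 12)| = 6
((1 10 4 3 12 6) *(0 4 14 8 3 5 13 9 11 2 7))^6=((0 4 5 13 9 11 2 7)(1 10 14 8 3 12 6))^6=(0 2 9 5)(1 6 12 3 8 14 10)(4 7 11 13)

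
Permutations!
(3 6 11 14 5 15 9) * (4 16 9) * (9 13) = [0, 1, 2, 6, 16, 15, 11, 7, 8, 3, 10, 14, 12, 9, 5, 4, 13] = (3 6 11 14 5 15 4 16 13 9)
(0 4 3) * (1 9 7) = (0 4 3)(1 9 7) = [4, 9, 2, 0, 3, 5, 6, 1, 8, 7]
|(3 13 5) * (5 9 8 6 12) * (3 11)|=|(3 13 9 8 6 12 5 11)|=8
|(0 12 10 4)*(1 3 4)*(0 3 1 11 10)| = |(0 12)(3 4)(10 11)| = 2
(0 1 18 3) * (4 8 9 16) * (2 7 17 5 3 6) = (0 1 18 6 2 7 17 5 3)(4 8 9 16) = [1, 18, 7, 0, 8, 3, 2, 17, 9, 16, 10, 11, 12, 13, 14, 15, 4, 5, 6]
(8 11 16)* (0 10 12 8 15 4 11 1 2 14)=(0 10 12 8 1 2 14)(4 11 16 15)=[10, 2, 14, 3, 11, 5, 6, 7, 1, 9, 12, 16, 8, 13, 0, 4, 15]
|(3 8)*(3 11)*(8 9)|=4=|(3 9 8 11)|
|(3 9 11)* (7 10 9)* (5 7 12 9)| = 12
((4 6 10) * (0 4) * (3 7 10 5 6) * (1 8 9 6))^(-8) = (0 3 10 4 7)(1 9 5 8 6)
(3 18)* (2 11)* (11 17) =(2 17 11)(3 18) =[0, 1, 17, 18, 4, 5, 6, 7, 8, 9, 10, 2, 12, 13, 14, 15, 16, 11, 3]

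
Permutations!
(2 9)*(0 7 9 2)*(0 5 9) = (0 7)(5 9) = [7, 1, 2, 3, 4, 9, 6, 0, 8, 5]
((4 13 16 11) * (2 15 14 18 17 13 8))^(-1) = ((2 15 14 18 17 13 16 11 4 8))^(-1) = (2 8 4 11 16 13 17 18 14 15)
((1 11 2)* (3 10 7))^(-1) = (1 2 11)(3 7 10)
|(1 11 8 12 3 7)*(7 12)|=4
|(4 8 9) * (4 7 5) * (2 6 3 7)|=8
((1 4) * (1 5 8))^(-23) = ((1 4 5 8))^(-23) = (1 4 5 8)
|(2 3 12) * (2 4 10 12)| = 6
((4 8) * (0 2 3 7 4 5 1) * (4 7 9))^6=(0 5 4 3)(1 8 9 2)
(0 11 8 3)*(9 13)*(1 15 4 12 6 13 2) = (0 11 8 3)(1 15 4 12 6 13 9 2) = [11, 15, 1, 0, 12, 5, 13, 7, 3, 2, 10, 8, 6, 9, 14, 4]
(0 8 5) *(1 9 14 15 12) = (0 8 5)(1 9 14 15 12) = [8, 9, 2, 3, 4, 0, 6, 7, 5, 14, 10, 11, 1, 13, 15, 12]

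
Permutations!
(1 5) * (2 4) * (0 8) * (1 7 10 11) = (0 8)(1 5 7 10 11)(2 4) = [8, 5, 4, 3, 2, 7, 6, 10, 0, 9, 11, 1]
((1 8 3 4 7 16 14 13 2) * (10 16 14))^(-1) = (1 2 13 14 7 4 3 8)(10 16)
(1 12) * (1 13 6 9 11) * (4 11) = (1 12 13 6 9 4 11) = [0, 12, 2, 3, 11, 5, 9, 7, 8, 4, 10, 1, 13, 6]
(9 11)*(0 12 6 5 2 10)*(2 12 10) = [10, 1, 2, 3, 4, 12, 5, 7, 8, 11, 0, 9, 6] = (0 10)(5 12 6)(9 11)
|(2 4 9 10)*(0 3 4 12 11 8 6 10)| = 12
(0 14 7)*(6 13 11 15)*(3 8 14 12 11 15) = (0 12 11 3 8 14 7)(6 13 15) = [12, 1, 2, 8, 4, 5, 13, 0, 14, 9, 10, 3, 11, 15, 7, 6]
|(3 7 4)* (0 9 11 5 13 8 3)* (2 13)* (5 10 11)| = 18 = |(0 9 5 2 13 8 3 7 4)(10 11)|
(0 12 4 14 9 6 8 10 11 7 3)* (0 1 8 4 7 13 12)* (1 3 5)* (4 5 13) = (1 8 10 11 4 14 9 6 5)(7 13 12) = [0, 8, 2, 3, 14, 1, 5, 13, 10, 6, 11, 4, 7, 12, 9]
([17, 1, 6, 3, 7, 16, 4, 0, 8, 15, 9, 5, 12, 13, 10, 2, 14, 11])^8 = (0 15 5 4 10 17 2 16 7 9 11 6 14)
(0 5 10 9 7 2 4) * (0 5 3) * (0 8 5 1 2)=(0 3 8 5 10 9 7)(1 2 4)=[3, 2, 4, 8, 1, 10, 6, 0, 5, 7, 9]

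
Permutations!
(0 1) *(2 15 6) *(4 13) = (0 1)(2 15 6)(4 13) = [1, 0, 15, 3, 13, 5, 2, 7, 8, 9, 10, 11, 12, 4, 14, 6]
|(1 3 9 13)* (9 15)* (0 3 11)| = 7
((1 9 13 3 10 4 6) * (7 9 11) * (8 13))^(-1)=((1 11 7 9 8 13 3 10 4 6))^(-1)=(1 6 4 10 3 13 8 9 7 11)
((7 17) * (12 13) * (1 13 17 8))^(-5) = (1 13 12 17 7 8)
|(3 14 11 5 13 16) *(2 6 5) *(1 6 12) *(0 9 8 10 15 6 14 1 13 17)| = 8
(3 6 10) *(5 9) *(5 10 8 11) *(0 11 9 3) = (0 11 5 3 6 8 9 10) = [11, 1, 2, 6, 4, 3, 8, 7, 9, 10, 0, 5]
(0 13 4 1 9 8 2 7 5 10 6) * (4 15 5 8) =(0 13 15 5 10 6)(1 9 4)(2 7 8) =[13, 9, 7, 3, 1, 10, 0, 8, 2, 4, 6, 11, 12, 15, 14, 5]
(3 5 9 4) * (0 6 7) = (0 6 7)(3 5 9 4) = [6, 1, 2, 5, 3, 9, 7, 0, 8, 4]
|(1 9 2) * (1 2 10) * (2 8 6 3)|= |(1 9 10)(2 8 6 3)|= 12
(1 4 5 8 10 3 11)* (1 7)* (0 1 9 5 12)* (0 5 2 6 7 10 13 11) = (0 1 4 12 5 8 13 11 10 3)(2 6 7 9) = [1, 4, 6, 0, 12, 8, 7, 9, 13, 2, 3, 10, 5, 11]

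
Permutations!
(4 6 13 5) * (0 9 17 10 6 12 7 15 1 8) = [9, 8, 2, 3, 12, 4, 13, 15, 0, 17, 6, 11, 7, 5, 14, 1, 16, 10] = (0 9 17 10 6 13 5 4 12 7 15 1 8)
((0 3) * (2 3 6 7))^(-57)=((0 6 7 2 3))^(-57)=(0 2 6 3 7)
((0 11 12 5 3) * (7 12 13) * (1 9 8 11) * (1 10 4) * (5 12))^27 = (0 8 3 9 5 1 7 4 13 10 11) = ((0 10 4 1 9 8 11 13 7 5 3))^27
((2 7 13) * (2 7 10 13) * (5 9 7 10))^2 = ((2 5 9 7)(10 13))^2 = (13)(2 9)(5 7)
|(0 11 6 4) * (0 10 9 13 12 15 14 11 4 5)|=|(0 4 10 9 13 12 15 14 11 6 5)|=11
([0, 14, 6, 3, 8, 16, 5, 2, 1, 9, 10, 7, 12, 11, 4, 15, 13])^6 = [0, 4, 7, 3, 1, 6, 2, 11, 14, 9, 10, 13, 12, 16, 8, 15, 5]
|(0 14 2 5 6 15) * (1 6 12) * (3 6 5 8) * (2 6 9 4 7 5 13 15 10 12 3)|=|(0 14 6 10 12 1 13 15)(2 8)(3 9 4 7 5)|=40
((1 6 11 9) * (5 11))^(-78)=(1 5 9 6 11)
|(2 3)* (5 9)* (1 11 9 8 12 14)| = 14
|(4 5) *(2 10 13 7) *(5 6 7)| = 7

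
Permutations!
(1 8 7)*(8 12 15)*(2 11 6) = (1 12 15 8 7)(2 11 6) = [0, 12, 11, 3, 4, 5, 2, 1, 7, 9, 10, 6, 15, 13, 14, 8]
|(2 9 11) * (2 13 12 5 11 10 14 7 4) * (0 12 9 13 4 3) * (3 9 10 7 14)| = 18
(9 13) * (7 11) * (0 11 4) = (0 11 7 4)(9 13) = [11, 1, 2, 3, 0, 5, 6, 4, 8, 13, 10, 7, 12, 9]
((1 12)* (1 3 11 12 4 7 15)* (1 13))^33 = (1 15 4 13 7) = ((1 4 7 15 13)(3 11 12))^33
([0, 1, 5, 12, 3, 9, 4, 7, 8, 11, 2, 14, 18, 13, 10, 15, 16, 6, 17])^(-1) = [0, 1, 10, 4, 6, 2, 17, 7, 8, 5, 14, 9, 3, 13, 11, 15, 16, 18, 12]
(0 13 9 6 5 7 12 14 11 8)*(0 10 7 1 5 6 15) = [13, 5, 2, 3, 4, 1, 6, 12, 10, 15, 7, 8, 14, 9, 11, 0] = (0 13 9 15)(1 5)(7 12 14 11 8 10)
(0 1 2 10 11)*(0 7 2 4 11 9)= (0 1 4 11 7 2 10 9)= [1, 4, 10, 3, 11, 5, 6, 2, 8, 0, 9, 7]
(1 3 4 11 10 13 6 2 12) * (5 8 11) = (1 3 4 5 8 11 10 13 6 2 12) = [0, 3, 12, 4, 5, 8, 2, 7, 11, 9, 13, 10, 1, 6]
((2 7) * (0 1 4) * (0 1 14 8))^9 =((0 14 8)(1 4)(2 7))^9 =(14)(1 4)(2 7)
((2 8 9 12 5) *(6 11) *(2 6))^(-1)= (2 11 6 5 12 9 8)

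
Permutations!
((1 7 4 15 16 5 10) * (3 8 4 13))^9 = ((1 7 13 3 8 4 15 16 5 10))^9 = (1 10 5 16 15 4 8 3 13 7)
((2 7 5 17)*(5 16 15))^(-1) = ((2 7 16 15 5 17))^(-1) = (2 17 5 15 16 7)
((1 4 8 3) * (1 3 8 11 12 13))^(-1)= ((1 4 11 12 13))^(-1)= (1 13 12 11 4)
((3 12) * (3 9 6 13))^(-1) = ((3 12 9 6 13))^(-1) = (3 13 6 9 12)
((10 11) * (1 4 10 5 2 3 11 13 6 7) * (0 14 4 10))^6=(14)(1 10 13 6 7)(2 11)(3 5)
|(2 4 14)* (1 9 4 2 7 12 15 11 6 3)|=|(1 9 4 14 7 12 15 11 6 3)|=10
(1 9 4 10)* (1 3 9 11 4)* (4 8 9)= (1 11 8 9)(3 4 10)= [0, 11, 2, 4, 10, 5, 6, 7, 9, 1, 3, 8]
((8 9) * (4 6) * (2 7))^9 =((2 7)(4 6)(8 9))^9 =(2 7)(4 6)(8 9)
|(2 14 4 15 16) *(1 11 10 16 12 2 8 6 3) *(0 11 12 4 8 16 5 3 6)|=|(16)(0 11 10 5 3 1 12 2 14 8)(4 15)|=10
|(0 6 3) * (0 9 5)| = 5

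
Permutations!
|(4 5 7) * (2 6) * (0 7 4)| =2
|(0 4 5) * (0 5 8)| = 3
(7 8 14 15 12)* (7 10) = (7 8 14 15 12 10) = [0, 1, 2, 3, 4, 5, 6, 8, 14, 9, 7, 11, 10, 13, 15, 12]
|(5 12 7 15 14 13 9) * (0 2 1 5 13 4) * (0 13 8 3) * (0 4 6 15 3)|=33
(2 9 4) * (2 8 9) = (4 8 9) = [0, 1, 2, 3, 8, 5, 6, 7, 9, 4]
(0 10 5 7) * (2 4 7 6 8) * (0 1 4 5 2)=[10, 4, 5, 3, 7, 6, 8, 1, 0, 9, 2]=(0 10 2 5 6 8)(1 4 7)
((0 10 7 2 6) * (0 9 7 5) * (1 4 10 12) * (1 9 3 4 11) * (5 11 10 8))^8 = (0 8 3 2 9)(1 11 10)(4 6 7 12 5)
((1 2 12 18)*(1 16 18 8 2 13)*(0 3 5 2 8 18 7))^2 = ((0 3 5 2 12 18 16 7)(1 13))^2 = (0 5 12 16)(2 18 7 3)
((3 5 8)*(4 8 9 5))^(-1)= ((3 4 8)(5 9))^(-1)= (3 8 4)(5 9)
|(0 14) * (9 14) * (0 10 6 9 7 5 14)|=7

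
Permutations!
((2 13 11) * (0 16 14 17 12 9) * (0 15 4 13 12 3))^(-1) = ((0 16 14 17 3)(2 12 9 15 4 13 11))^(-1) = (0 3 17 14 16)(2 11 13 4 15 9 12)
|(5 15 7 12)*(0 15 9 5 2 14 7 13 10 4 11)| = 12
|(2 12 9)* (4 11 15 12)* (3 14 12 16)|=|(2 4 11 15 16 3 14 12 9)|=9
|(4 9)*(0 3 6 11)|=4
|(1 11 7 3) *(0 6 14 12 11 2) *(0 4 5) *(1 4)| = 18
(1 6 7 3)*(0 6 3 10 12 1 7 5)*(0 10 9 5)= (0 6)(1 3 7 9 5 10 12)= [6, 3, 2, 7, 4, 10, 0, 9, 8, 5, 12, 11, 1]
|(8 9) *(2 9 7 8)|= 2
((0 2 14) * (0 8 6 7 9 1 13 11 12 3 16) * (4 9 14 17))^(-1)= (0 16 3 12 11 13 1 9 4 17 2)(6 8 14 7)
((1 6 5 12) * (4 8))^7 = ((1 6 5 12)(4 8))^7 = (1 12 5 6)(4 8)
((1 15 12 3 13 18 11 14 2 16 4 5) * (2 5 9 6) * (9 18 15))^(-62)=((1 9 6 2 16 4 18 11 14 5)(3 13 15 12))^(-62)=(1 14 18 16 6)(2 9 5 11 4)(3 15)(12 13)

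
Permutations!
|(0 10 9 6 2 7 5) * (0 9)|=|(0 10)(2 7 5 9 6)|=10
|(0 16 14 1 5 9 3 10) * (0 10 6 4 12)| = |(0 16 14 1 5 9 3 6 4 12)| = 10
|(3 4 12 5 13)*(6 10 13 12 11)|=6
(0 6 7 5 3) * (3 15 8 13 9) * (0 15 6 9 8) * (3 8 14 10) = (0 9 8 13 14 10 3 15)(5 6 7) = [9, 1, 2, 15, 4, 6, 7, 5, 13, 8, 3, 11, 12, 14, 10, 0]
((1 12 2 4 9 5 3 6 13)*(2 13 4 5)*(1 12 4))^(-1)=(1 6 3 5 2 9 4)(12 13)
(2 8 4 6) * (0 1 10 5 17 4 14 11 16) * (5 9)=(0 1 10 9 5 17 4 6 2 8 14 11 16)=[1, 10, 8, 3, 6, 17, 2, 7, 14, 5, 9, 16, 12, 13, 11, 15, 0, 4]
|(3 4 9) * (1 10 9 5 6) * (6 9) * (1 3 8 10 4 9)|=15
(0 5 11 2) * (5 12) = (0 12 5 11 2) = [12, 1, 0, 3, 4, 11, 6, 7, 8, 9, 10, 2, 5]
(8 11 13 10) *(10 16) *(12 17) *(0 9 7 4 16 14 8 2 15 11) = [9, 1, 15, 3, 16, 5, 6, 4, 0, 7, 2, 13, 17, 14, 8, 11, 10, 12] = (0 9 7 4 16 10 2 15 11 13 14 8)(12 17)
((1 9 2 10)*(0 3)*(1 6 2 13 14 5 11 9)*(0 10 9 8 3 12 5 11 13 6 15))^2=(0 5 14 8 10)(2 6 9)(3 15 12 13 11)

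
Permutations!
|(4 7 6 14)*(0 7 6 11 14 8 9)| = 8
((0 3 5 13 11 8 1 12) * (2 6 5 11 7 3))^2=((0 2 6 5 13 7 3 11 8 1 12))^2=(0 6 13 3 8 12 2 5 7 11 1)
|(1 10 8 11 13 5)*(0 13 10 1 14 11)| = 7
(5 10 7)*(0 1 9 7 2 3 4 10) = (0 1 9 7 5)(2 3 4 10) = [1, 9, 3, 4, 10, 0, 6, 5, 8, 7, 2]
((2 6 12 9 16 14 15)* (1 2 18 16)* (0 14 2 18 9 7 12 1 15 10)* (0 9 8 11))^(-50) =(18)(0 11 8 15 9 10 14)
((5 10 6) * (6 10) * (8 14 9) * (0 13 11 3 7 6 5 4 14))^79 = (0 8 9 14 4 6 7 3 11 13) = ((0 13 11 3 7 6 4 14 9 8))^79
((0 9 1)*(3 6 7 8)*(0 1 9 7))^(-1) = ((9)(0 7 8 3 6))^(-1) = (9)(0 6 3 8 7)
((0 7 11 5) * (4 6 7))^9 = (0 7)(4 11)(5 6)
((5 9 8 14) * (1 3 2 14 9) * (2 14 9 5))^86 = ((1 3 14 2 9 8 5))^86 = (1 14 9 5 3 2 8)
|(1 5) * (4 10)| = |(1 5)(4 10)| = 2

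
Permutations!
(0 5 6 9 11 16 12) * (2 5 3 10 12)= (0 3 10 12)(2 5 6 9 11 16)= [3, 1, 5, 10, 4, 6, 9, 7, 8, 11, 12, 16, 0, 13, 14, 15, 2]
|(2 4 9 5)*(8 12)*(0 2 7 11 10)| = |(0 2 4 9 5 7 11 10)(8 12)| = 8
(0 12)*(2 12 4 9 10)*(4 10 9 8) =[10, 1, 12, 3, 8, 5, 6, 7, 4, 9, 2, 11, 0] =(0 10 2 12)(4 8)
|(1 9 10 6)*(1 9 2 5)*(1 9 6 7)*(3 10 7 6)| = |(1 2 5 9 7)(3 10 6)| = 15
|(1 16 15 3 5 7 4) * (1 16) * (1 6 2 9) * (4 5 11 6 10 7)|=|(1 10 7 5 4 16 15 3 11 6 2 9)|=12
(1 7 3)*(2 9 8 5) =(1 7 3)(2 9 8 5) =[0, 7, 9, 1, 4, 2, 6, 3, 5, 8]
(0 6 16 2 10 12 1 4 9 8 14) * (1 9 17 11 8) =(0 6 16 2 10 12 9 1 4 17 11 8 14) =[6, 4, 10, 3, 17, 5, 16, 7, 14, 1, 12, 8, 9, 13, 0, 15, 2, 11]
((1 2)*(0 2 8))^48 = (8)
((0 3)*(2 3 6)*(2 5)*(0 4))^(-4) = (0 5 3)(2 4 6)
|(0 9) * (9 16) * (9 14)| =4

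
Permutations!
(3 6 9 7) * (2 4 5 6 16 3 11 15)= [0, 1, 4, 16, 5, 6, 9, 11, 8, 7, 10, 15, 12, 13, 14, 2, 3]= (2 4 5 6 9 7 11 15)(3 16)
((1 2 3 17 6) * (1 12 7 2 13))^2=(2 17 12)(3 6 7)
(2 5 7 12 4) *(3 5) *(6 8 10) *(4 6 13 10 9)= (2 3 5 7 12 6 8 9 4)(10 13)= [0, 1, 3, 5, 2, 7, 8, 12, 9, 4, 13, 11, 6, 10]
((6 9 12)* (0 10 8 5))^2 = ((0 10 8 5)(6 9 12))^2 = (0 8)(5 10)(6 12 9)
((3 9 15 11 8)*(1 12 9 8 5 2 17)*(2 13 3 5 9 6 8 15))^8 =((1 12 6 8 5 13 3 15 11 9 2 17))^8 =(1 11 5)(2 3 6)(8 17 15)(9 13 12)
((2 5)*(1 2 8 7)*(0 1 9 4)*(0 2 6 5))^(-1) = (0 2 4 9 7 8 5 6 1)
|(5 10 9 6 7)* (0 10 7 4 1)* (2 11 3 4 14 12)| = |(0 10 9 6 14 12 2 11 3 4 1)(5 7)| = 22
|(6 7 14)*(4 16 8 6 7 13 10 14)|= 8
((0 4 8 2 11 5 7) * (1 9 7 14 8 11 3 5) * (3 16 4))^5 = (0 2 9 14 11 3 16 7 8 1 5 4)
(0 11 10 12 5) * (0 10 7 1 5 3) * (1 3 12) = [11, 5, 2, 0, 4, 10, 6, 3, 8, 9, 1, 7, 12] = (12)(0 11 7 3)(1 5 10)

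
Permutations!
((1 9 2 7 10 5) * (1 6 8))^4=(1 10)(2 6)(5 9)(7 8)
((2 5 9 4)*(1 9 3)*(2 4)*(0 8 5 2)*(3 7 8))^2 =((0 3 1 9)(5 7 8))^2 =(0 1)(3 9)(5 8 7)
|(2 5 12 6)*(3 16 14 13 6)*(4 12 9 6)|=|(2 5 9 6)(3 16 14 13 4 12)|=12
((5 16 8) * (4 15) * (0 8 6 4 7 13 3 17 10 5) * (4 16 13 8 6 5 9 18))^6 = ((0 6 16 5 13 3 17 10 9 18 4 15 7 8))^6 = (0 17 7 13 4 16 9)(3 15 5 18 6 10 8)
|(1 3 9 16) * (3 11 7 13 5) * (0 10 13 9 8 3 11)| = |(0 10 13 5 11 7 9 16 1)(3 8)| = 18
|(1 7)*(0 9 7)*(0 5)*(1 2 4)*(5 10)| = 8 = |(0 9 7 2 4 1 10 5)|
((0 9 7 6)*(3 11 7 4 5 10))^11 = ((0 9 4 5 10 3 11 7 6))^11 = (0 4 10 11 6 9 5 3 7)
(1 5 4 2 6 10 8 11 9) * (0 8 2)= [8, 5, 6, 3, 0, 4, 10, 7, 11, 1, 2, 9]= (0 8 11 9 1 5 4)(2 6 10)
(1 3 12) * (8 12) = [0, 3, 2, 8, 4, 5, 6, 7, 12, 9, 10, 11, 1] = (1 3 8 12)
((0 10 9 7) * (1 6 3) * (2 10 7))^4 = ((0 7)(1 6 3)(2 10 9))^4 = (1 6 3)(2 10 9)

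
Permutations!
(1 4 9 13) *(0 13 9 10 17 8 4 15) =(0 13 1 15)(4 10 17 8) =[13, 15, 2, 3, 10, 5, 6, 7, 4, 9, 17, 11, 12, 1, 14, 0, 16, 8]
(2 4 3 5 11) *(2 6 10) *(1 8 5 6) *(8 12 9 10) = (1 12 9 10 2 4 3 6 8 5 11) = [0, 12, 4, 6, 3, 11, 8, 7, 5, 10, 2, 1, 9]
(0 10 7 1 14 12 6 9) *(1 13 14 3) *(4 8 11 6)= (0 10 7 13 14 12 4 8 11 6 9)(1 3)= [10, 3, 2, 1, 8, 5, 9, 13, 11, 0, 7, 6, 4, 14, 12]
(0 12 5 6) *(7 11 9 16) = (0 12 5 6)(7 11 9 16) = [12, 1, 2, 3, 4, 6, 0, 11, 8, 16, 10, 9, 5, 13, 14, 15, 7]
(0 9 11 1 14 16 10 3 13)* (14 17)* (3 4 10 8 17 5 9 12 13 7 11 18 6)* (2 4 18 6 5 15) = (0 12 13)(1 15 2 4 10 18 5 9 6 3 7 11)(8 17 14 16) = [12, 15, 4, 7, 10, 9, 3, 11, 17, 6, 18, 1, 13, 0, 16, 2, 8, 14, 5]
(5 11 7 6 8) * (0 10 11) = (0 10 11 7 6 8 5) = [10, 1, 2, 3, 4, 0, 8, 6, 5, 9, 11, 7]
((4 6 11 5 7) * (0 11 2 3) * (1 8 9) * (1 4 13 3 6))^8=(0 5 13)(3 11 7)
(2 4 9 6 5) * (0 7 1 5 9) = (0 7 1 5 2 4)(6 9) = [7, 5, 4, 3, 0, 2, 9, 1, 8, 6]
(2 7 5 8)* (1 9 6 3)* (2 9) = (1 2 7 5 8 9 6 3) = [0, 2, 7, 1, 4, 8, 3, 5, 9, 6]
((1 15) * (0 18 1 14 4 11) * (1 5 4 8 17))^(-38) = (0 5 11 18 4)(1 14 17 15 8)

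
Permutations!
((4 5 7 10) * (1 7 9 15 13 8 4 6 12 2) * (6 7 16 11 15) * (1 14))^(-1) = (1 14 2 12 6 9 5 4 8 13 15 11 16)(7 10)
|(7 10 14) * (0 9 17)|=|(0 9 17)(7 10 14)|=3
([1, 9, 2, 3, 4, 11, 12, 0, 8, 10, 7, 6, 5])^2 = (0 9 7 1 10)(5 6)(11 12)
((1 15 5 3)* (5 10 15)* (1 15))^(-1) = (1 10 15 3 5)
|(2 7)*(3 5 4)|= |(2 7)(3 5 4)|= 6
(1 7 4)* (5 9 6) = (1 7 4)(5 9 6) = [0, 7, 2, 3, 1, 9, 5, 4, 8, 6]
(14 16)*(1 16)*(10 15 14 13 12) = (1 16 13 12 10 15 14) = [0, 16, 2, 3, 4, 5, 6, 7, 8, 9, 15, 11, 10, 12, 1, 14, 13]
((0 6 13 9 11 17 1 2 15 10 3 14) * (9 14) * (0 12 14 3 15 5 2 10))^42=(0 13 9 17 10)(1 15 6 3 11)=((0 6 13 3 9 11 17 1 10 15)(2 5)(12 14))^42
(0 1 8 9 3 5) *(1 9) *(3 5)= (0 9 5)(1 8)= [9, 8, 2, 3, 4, 0, 6, 7, 1, 5]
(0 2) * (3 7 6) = (0 2)(3 7 6) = [2, 1, 0, 7, 4, 5, 3, 6]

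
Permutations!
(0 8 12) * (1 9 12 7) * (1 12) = (0 8 7 12)(1 9) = [8, 9, 2, 3, 4, 5, 6, 12, 7, 1, 10, 11, 0]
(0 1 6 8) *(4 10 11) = (0 1 6 8)(4 10 11) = [1, 6, 2, 3, 10, 5, 8, 7, 0, 9, 11, 4]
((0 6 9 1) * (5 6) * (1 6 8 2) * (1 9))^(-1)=(0 1 6 9 2 8 5)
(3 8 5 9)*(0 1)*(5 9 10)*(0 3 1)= (1 3 8 9)(5 10)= [0, 3, 2, 8, 4, 10, 6, 7, 9, 1, 5]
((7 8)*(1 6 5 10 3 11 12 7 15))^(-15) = ((1 6 5 10 3 11 12 7 8 15))^(-15) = (1 11)(3 15)(5 7)(6 12)(8 10)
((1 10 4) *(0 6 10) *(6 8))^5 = ((0 8 6 10 4 1))^5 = (0 1 4 10 6 8)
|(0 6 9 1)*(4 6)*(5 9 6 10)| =|(0 4 10 5 9 1)| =6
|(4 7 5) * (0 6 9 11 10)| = 15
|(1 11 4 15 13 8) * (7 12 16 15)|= |(1 11 4 7 12 16 15 13 8)|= 9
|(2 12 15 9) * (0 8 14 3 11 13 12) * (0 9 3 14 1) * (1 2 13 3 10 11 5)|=12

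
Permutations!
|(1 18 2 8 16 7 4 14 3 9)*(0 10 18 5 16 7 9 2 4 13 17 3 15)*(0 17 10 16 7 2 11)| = 30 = |(0 16 9 1 5 7 13 10 18 4 14 15 17 3 11)(2 8)|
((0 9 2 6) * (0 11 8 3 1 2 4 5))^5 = ((0 9 4 5)(1 2 6 11 8 3))^5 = (0 9 4 5)(1 3 8 11 6 2)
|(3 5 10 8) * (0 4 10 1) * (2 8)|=|(0 4 10 2 8 3 5 1)|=8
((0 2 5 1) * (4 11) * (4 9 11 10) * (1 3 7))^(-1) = (0 1 7 3 5 2)(4 10)(9 11) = ((0 2 5 3 7 1)(4 10)(9 11))^(-1)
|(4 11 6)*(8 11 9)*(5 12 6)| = |(4 9 8 11 5 12 6)| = 7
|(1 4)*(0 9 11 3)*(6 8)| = |(0 9 11 3)(1 4)(6 8)| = 4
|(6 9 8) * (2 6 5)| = |(2 6 9 8 5)| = 5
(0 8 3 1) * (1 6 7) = [8, 0, 2, 6, 4, 5, 7, 1, 3] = (0 8 3 6 7 1)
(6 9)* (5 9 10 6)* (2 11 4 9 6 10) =(2 11 4 9 5 6) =[0, 1, 11, 3, 9, 6, 2, 7, 8, 5, 10, 4]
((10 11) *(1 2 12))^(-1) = (1 12 2)(10 11)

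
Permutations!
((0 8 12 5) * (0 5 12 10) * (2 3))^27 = ((12)(0 8 10)(2 3))^27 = (12)(2 3)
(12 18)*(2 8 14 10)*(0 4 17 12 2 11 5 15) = [4, 1, 8, 3, 17, 15, 6, 7, 14, 9, 11, 5, 18, 13, 10, 0, 16, 12, 2] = (0 4 17 12 18 2 8 14 10 11 5 15)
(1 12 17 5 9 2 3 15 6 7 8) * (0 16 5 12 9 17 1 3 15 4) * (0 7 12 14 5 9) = (0 16 9 2 15 6 12 1)(3 4 7 8)(5 17 14) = [16, 0, 15, 4, 7, 17, 12, 8, 3, 2, 10, 11, 1, 13, 5, 6, 9, 14]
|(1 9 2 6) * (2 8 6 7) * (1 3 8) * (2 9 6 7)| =6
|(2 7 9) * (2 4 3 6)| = 6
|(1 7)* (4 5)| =2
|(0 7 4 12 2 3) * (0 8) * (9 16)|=|(0 7 4 12 2 3 8)(9 16)|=14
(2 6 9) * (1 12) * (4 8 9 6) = [0, 12, 4, 3, 8, 5, 6, 7, 9, 2, 10, 11, 1] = (1 12)(2 4 8 9)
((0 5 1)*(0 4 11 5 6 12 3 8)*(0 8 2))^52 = (0 12 2 6 3)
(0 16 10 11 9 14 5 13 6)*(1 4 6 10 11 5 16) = (0 1 4 6)(5 13 10)(9 14 16 11) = [1, 4, 2, 3, 6, 13, 0, 7, 8, 14, 5, 9, 12, 10, 16, 15, 11]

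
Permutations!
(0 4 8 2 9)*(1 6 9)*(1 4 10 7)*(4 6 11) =[10, 11, 6, 3, 8, 5, 9, 1, 2, 0, 7, 4] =(0 10 7 1 11 4 8 2 6 9)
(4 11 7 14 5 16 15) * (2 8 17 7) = (2 8 17 7 14 5 16 15 4 11) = [0, 1, 8, 3, 11, 16, 6, 14, 17, 9, 10, 2, 12, 13, 5, 4, 15, 7]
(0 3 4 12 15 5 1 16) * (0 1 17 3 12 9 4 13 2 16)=(0 12 15 5 17 3 13 2 16 1)(4 9)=[12, 0, 16, 13, 9, 17, 6, 7, 8, 4, 10, 11, 15, 2, 14, 5, 1, 3]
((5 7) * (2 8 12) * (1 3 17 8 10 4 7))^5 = (1 2)(3 10)(4 17)(5 12)(7 8)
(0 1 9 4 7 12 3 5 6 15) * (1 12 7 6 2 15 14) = (0 12 3 5 2 15)(1 9 4 6 14) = [12, 9, 15, 5, 6, 2, 14, 7, 8, 4, 10, 11, 3, 13, 1, 0]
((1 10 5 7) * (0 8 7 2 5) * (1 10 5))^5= (0 8 7 10)(1 2 5)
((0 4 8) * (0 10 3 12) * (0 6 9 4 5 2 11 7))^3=((0 5 2 11 7)(3 12 6 9 4 8 10))^3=(0 11 5 7 2)(3 9 10 6 8 12 4)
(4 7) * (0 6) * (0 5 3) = (0 6 5 3)(4 7) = [6, 1, 2, 0, 7, 3, 5, 4]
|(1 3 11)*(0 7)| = |(0 7)(1 3 11)| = 6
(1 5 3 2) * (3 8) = (1 5 8 3 2) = [0, 5, 1, 2, 4, 8, 6, 7, 3]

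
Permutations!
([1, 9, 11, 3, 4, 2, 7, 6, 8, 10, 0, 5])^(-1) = (0 10 9 1)(2 5 11)(6 7)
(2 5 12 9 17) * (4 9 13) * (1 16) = (1 16)(2 5 12 13 4 9 17) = [0, 16, 5, 3, 9, 12, 6, 7, 8, 17, 10, 11, 13, 4, 14, 15, 1, 2]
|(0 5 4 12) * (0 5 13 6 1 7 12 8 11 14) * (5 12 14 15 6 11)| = |(0 13 11 15 6 1 7 14)(4 8 5)| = 24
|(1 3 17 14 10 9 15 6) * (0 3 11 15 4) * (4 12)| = 8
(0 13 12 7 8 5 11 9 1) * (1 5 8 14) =(0 13 12 7 14 1)(5 11 9) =[13, 0, 2, 3, 4, 11, 6, 14, 8, 5, 10, 9, 7, 12, 1]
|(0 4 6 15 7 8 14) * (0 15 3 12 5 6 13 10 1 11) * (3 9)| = 60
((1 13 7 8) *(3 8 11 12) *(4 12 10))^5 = ((1 13 7 11 10 4 12 3 8))^5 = (1 4 13 12 7 3 11 8 10)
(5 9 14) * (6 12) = [0, 1, 2, 3, 4, 9, 12, 7, 8, 14, 10, 11, 6, 13, 5] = (5 9 14)(6 12)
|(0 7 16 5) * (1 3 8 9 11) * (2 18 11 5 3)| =28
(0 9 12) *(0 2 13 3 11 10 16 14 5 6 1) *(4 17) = [9, 0, 13, 11, 17, 6, 1, 7, 8, 12, 16, 10, 2, 3, 5, 15, 14, 4] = (0 9 12 2 13 3 11 10 16 14 5 6 1)(4 17)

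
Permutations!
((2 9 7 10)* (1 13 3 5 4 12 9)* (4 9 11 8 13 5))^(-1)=(1 2 10 7 9 5)(3 13 8 11 12 4)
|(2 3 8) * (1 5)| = 6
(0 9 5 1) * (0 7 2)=[9, 7, 0, 3, 4, 1, 6, 2, 8, 5]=(0 9 5 1 7 2)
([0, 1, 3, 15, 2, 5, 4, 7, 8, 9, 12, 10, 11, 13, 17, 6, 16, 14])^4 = (17)(2 4 6 15 3)(10 12 11)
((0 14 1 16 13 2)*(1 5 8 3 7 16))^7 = (0 13 7 8 14 2 16 3 5)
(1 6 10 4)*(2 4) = (1 6 10 2 4) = [0, 6, 4, 3, 1, 5, 10, 7, 8, 9, 2]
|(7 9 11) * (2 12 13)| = 3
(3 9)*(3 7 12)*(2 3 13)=(2 3 9 7 12 13)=[0, 1, 3, 9, 4, 5, 6, 12, 8, 7, 10, 11, 13, 2]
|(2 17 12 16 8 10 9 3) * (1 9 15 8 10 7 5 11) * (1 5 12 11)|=|(1 9 3 2 17 11 5)(7 12 16 10 15 8)|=42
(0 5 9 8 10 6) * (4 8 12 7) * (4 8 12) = (0 5 9 4 12 7 8 10 6) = [5, 1, 2, 3, 12, 9, 0, 8, 10, 4, 6, 11, 7]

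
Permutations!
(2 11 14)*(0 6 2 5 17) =(0 6 2 11 14 5 17) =[6, 1, 11, 3, 4, 17, 2, 7, 8, 9, 10, 14, 12, 13, 5, 15, 16, 0]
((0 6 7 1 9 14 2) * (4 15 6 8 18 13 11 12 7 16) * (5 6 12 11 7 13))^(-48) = ((0 8 18 5 6 16 4 15 12 13 7 1 9 14 2))^(-48) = (0 9 13 4 5)(1 12 16 18 2)(6 8 14 7 15)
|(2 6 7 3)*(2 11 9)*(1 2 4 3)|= |(1 2 6 7)(3 11 9 4)|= 4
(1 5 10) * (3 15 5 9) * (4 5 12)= (1 9 3 15 12 4 5 10)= [0, 9, 2, 15, 5, 10, 6, 7, 8, 3, 1, 11, 4, 13, 14, 12]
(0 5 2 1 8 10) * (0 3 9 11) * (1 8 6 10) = [5, 6, 8, 9, 4, 2, 10, 7, 1, 11, 3, 0] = (0 5 2 8 1 6 10 3 9 11)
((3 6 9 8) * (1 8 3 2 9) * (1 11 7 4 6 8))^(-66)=((2 9 3 8)(4 6 11 7))^(-66)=(2 3)(4 11)(6 7)(8 9)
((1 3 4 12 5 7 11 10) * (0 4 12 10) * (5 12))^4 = (12)(0 3)(1 11)(4 5)(7 10)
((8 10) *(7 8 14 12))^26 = ((7 8 10 14 12))^26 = (7 8 10 14 12)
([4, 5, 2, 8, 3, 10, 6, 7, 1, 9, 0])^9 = (0 3 1 10 4 8 5)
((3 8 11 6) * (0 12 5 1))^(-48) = (12)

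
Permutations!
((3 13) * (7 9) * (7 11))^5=((3 13)(7 9 11))^5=(3 13)(7 11 9)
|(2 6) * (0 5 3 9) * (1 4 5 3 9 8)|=|(0 3 8 1 4 5 9)(2 6)|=14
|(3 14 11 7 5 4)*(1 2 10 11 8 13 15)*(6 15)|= 13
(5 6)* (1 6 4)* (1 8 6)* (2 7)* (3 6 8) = [0, 1, 7, 6, 3, 4, 5, 2, 8] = (8)(2 7)(3 6 5 4)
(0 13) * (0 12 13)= (12 13)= [0, 1, 2, 3, 4, 5, 6, 7, 8, 9, 10, 11, 13, 12]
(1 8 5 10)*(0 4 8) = (0 4 8 5 10 1) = [4, 0, 2, 3, 8, 10, 6, 7, 5, 9, 1]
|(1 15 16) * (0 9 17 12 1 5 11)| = 9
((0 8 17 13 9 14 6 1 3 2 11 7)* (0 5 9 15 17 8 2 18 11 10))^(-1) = (0 10 2)(1 6 14 9 5 7 11 18 3)(13 17 15)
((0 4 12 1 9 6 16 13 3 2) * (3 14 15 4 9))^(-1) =((0 9 6 16 13 14 15 4 12 1 3 2))^(-1) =(0 2 3 1 12 4 15 14 13 16 6 9)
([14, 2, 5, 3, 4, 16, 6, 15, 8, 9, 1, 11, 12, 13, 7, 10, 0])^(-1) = [16, 10, 1, 3, 4, 2, 6, 14, 8, 9, 15, 11, 12, 13, 0, 7, 5]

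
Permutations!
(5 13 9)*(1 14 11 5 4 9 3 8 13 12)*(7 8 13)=[0, 14, 2, 13, 9, 12, 6, 8, 7, 4, 10, 5, 1, 3, 11]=(1 14 11 5 12)(3 13)(4 9)(7 8)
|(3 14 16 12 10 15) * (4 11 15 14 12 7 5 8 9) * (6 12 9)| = 40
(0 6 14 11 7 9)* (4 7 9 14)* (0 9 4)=(0 6)(4 7 14 11)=[6, 1, 2, 3, 7, 5, 0, 14, 8, 9, 10, 4, 12, 13, 11]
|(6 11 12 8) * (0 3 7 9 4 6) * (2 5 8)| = 11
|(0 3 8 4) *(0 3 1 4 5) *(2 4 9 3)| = |(0 1 9 3 8 5)(2 4)| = 6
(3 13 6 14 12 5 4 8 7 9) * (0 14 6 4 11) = (0 14 12 5 11)(3 13 4 8 7 9) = [14, 1, 2, 13, 8, 11, 6, 9, 7, 3, 10, 0, 5, 4, 12]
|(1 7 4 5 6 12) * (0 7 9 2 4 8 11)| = 28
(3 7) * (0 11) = (0 11)(3 7) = [11, 1, 2, 7, 4, 5, 6, 3, 8, 9, 10, 0]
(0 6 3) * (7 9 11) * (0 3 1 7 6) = (1 7 9 11 6) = [0, 7, 2, 3, 4, 5, 1, 9, 8, 11, 10, 6]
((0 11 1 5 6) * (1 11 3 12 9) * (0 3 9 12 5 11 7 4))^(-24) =((12)(0 9 1 11 7 4)(3 5 6))^(-24) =(12)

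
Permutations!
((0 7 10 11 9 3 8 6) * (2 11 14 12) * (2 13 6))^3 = (0 14 6 10 13 7 12)(2 3 11 8 9) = ((0 7 10 14 12 13 6)(2 11 9 3 8))^3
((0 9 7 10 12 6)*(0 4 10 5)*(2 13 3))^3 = ((0 9 7 5)(2 13 3)(4 10 12 6))^3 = (13)(0 5 7 9)(4 6 12 10)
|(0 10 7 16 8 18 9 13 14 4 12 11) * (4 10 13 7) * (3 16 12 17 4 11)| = |(0 13 14 10 11)(3 16 8 18 9 7 12)(4 17)| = 70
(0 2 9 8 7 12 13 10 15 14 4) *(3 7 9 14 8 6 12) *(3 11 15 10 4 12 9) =(0 2 14 12 13 4)(3 7 11 15 8)(6 9) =[2, 1, 14, 7, 0, 5, 9, 11, 3, 6, 10, 15, 13, 4, 12, 8]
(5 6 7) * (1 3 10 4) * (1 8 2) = (1 3 10 4 8 2)(5 6 7) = [0, 3, 1, 10, 8, 6, 7, 5, 2, 9, 4]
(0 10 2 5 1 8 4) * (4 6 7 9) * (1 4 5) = [10, 8, 1, 3, 0, 4, 7, 9, 6, 5, 2] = (0 10 2 1 8 6 7 9 5 4)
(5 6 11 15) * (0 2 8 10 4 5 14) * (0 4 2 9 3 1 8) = (0 9 3 1 8 10 2)(4 5 6 11 15 14) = [9, 8, 0, 1, 5, 6, 11, 7, 10, 3, 2, 15, 12, 13, 4, 14]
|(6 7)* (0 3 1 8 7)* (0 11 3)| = |(1 8 7 6 11 3)| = 6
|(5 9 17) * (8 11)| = 6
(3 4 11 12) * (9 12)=(3 4 11 9 12)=[0, 1, 2, 4, 11, 5, 6, 7, 8, 12, 10, 9, 3]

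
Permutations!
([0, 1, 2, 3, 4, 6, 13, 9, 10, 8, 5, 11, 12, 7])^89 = (5 8 7 6 10 9 13)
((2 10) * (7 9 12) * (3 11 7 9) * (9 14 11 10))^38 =((2 9 12 14 11 7 3 10))^38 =(2 3 11 12)(7 14 9 10)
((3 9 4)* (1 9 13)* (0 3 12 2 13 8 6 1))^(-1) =(0 13 2 12 4 9 1 6 8 3)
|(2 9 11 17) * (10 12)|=4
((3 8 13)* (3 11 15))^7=((3 8 13 11 15))^7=(3 13 15 8 11)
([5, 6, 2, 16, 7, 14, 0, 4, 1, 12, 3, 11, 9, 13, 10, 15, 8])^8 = [6, 8, 2, 10, 4, 0, 1, 7, 16, 9, 14, 11, 12, 13, 5, 15, 3]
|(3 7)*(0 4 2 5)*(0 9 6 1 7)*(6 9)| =8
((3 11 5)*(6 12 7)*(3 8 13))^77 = (3 5 13 11 8)(6 7 12)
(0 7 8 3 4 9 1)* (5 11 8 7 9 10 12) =[9, 0, 2, 4, 10, 11, 6, 7, 3, 1, 12, 8, 5] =(0 9 1)(3 4 10 12 5 11 8)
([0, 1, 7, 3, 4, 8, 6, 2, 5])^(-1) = (2 7)(5 8)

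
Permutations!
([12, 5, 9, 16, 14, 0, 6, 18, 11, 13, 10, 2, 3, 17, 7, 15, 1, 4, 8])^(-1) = (0 5 1 16 3 12)(2 11 8 18 7 14 4 17 13 9)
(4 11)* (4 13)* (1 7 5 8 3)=(1 7 5 8 3)(4 11 13)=[0, 7, 2, 1, 11, 8, 6, 5, 3, 9, 10, 13, 12, 4]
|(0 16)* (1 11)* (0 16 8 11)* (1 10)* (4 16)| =|(0 8 11 10 1)(4 16)| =10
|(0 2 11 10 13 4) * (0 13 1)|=|(0 2 11 10 1)(4 13)|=10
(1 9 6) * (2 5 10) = (1 9 6)(2 5 10) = [0, 9, 5, 3, 4, 10, 1, 7, 8, 6, 2]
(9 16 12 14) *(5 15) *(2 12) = [0, 1, 12, 3, 4, 15, 6, 7, 8, 16, 10, 11, 14, 13, 9, 5, 2] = (2 12 14 9 16)(5 15)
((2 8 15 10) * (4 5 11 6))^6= (2 15)(4 11)(5 6)(8 10)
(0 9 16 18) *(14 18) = (0 9 16 14 18) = [9, 1, 2, 3, 4, 5, 6, 7, 8, 16, 10, 11, 12, 13, 18, 15, 14, 17, 0]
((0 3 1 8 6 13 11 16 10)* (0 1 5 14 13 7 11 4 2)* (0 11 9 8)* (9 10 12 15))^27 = ((0 3 5 14 13 4 2 11 16 12 15 9 8 6 7 10 1))^27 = (0 15 14 6 2 1 12 5 8 4 10 16 3 9 13 7 11)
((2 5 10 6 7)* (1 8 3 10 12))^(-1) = ((1 8 3 10 6 7 2 5 12))^(-1) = (1 12 5 2 7 6 10 3 8)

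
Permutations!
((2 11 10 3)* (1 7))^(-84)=((1 7)(2 11 10 3))^(-84)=(11)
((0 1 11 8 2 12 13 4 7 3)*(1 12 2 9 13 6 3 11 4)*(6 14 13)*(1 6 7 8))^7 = ((0 12 14 13 6 3)(1 4 8 9 7 11))^7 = (0 12 14 13 6 3)(1 4 8 9 7 11)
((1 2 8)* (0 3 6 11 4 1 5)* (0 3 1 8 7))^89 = ((0 1 2 7)(3 6 11 4 8 5))^89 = (0 1 2 7)(3 5 8 4 11 6)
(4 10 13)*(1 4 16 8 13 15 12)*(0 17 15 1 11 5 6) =[17, 4, 2, 3, 10, 6, 0, 7, 13, 9, 1, 5, 11, 16, 14, 12, 8, 15] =(0 17 15 12 11 5 6)(1 4 10)(8 13 16)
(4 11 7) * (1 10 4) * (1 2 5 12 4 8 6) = (1 10 8 6)(2 5 12 4 11 7) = [0, 10, 5, 3, 11, 12, 1, 2, 6, 9, 8, 7, 4]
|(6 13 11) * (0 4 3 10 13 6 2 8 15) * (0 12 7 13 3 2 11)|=|(0 4 2 8 15 12 7 13)(3 10)|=8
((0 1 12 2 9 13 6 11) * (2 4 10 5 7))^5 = (0 5 6 4 9 1 7 11 10 13 12 2)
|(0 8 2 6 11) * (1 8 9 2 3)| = 15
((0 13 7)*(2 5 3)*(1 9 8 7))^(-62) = (0 8 1)(2 5 3)(7 9 13)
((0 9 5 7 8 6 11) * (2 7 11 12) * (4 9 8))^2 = (0 6 2 4 5)(7 9 11 8 12)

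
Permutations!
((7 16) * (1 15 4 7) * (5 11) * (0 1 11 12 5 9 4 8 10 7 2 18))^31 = (0 11 15 4 10 18 16 1 9 8 2 7)(5 12)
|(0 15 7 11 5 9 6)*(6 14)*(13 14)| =|(0 15 7 11 5 9 13 14 6)| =9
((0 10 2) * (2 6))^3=((0 10 6 2))^3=(0 2 6 10)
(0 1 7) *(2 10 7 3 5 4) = (0 1 3 5 4 2 10 7) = [1, 3, 10, 5, 2, 4, 6, 0, 8, 9, 7]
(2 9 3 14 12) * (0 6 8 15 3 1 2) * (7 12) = (0 6 8 15 3 14 7 12)(1 2 9) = [6, 2, 9, 14, 4, 5, 8, 12, 15, 1, 10, 11, 0, 13, 7, 3]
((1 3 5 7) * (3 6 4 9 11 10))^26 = (1 7 5 3 10 11 9 4 6)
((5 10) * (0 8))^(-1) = ((0 8)(5 10))^(-1) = (0 8)(5 10)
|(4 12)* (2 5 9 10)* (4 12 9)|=5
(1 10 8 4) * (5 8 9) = (1 10 9 5 8 4) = [0, 10, 2, 3, 1, 8, 6, 7, 4, 5, 9]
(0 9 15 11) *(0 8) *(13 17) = (0 9 15 11 8)(13 17) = [9, 1, 2, 3, 4, 5, 6, 7, 0, 15, 10, 8, 12, 17, 14, 11, 16, 13]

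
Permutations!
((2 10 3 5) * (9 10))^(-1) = ((2 9 10 3 5))^(-1) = (2 5 3 10 9)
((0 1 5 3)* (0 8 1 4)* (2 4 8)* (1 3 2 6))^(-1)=((0 8 3 6 1 5 2 4))^(-1)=(0 4 2 5 1 6 3 8)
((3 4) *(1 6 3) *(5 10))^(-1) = ((1 6 3 4)(5 10))^(-1) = (1 4 3 6)(5 10)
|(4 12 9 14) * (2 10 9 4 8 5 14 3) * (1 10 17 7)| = 42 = |(1 10 9 3 2 17 7)(4 12)(5 14 8)|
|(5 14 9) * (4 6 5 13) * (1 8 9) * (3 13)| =|(1 8 9 3 13 4 6 5 14)| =9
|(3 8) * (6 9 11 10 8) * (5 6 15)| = 8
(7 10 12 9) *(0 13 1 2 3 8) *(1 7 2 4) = (0 13 7 10 12 9 2 3 8)(1 4) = [13, 4, 3, 8, 1, 5, 6, 10, 0, 2, 12, 11, 9, 7]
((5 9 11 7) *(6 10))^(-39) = (5 9 11 7)(6 10)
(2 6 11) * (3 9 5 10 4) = (2 6 11)(3 9 5 10 4) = [0, 1, 6, 9, 3, 10, 11, 7, 8, 5, 4, 2]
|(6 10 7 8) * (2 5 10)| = 6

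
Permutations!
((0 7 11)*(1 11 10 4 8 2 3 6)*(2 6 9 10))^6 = ((0 7 2 3 9 10 4 8 6 1 11))^6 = (0 4 7 8 2 6 3 1 9 11 10)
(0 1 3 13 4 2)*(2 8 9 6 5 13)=(0 1 3 2)(4 8 9 6 5 13)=[1, 3, 0, 2, 8, 13, 5, 7, 9, 6, 10, 11, 12, 4]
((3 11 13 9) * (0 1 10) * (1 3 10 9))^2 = (0 11 1 10 3 13 9)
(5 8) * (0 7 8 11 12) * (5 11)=(0 7 8 11 12)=[7, 1, 2, 3, 4, 5, 6, 8, 11, 9, 10, 12, 0]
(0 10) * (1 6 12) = [10, 6, 2, 3, 4, 5, 12, 7, 8, 9, 0, 11, 1] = (0 10)(1 6 12)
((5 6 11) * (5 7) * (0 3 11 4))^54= ((0 3 11 7 5 6 4))^54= (0 6 7 3 4 5 11)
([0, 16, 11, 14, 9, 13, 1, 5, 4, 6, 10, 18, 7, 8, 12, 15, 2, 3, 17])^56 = [0, 12, 5, 9, 17, 2, 14, 16, 18, 3, 10, 13, 1, 11, 6, 15, 7, 4, 8]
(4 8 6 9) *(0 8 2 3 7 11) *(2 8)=(0 2 3 7 11)(4 8 6 9)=[2, 1, 3, 7, 8, 5, 9, 11, 6, 4, 10, 0]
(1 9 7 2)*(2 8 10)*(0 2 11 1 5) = (0 2 5)(1 9 7 8 10 11) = [2, 9, 5, 3, 4, 0, 6, 8, 10, 7, 11, 1]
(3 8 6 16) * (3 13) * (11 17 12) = [0, 1, 2, 8, 4, 5, 16, 7, 6, 9, 10, 17, 11, 3, 14, 15, 13, 12] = (3 8 6 16 13)(11 17 12)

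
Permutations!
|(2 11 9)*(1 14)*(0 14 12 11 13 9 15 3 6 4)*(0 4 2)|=11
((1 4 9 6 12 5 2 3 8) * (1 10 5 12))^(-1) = ((12)(1 4 9 6)(2 3 8 10 5))^(-1) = (12)(1 6 9 4)(2 5 10 8 3)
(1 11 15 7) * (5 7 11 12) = (1 12 5 7)(11 15) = [0, 12, 2, 3, 4, 7, 6, 1, 8, 9, 10, 15, 5, 13, 14, 11]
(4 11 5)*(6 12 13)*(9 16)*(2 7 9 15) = [0, 1, 7, 3, 11, 4, 12, 9, 8, 16, 10, 5, 13, 6, 14, 2, 15] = (2 7 9 16 15)(4 11 5)(6 12 13)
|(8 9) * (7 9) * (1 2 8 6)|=|(1 2 8 7 9 6)|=6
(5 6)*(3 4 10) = [0, 1, 2, 4, 10, 6, 5, 7, 8, 9, 3] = (3 4 10)(5 6)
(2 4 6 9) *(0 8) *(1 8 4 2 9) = (9)(0 4 6 1 8) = [4, 8, 2, 3, 6, 5, 1, 7, 0, 9]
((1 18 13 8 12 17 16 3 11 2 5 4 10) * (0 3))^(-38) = ((0 3 11 2 5 4 10 1 18 13 8 12 17 16))^(-38) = (0 5 18 17 11 10 8)(1 12 3 4 13 16 2)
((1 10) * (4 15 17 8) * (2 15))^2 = ((1 10)(2 15 17 8 4))^2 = (2 17 4 15 8)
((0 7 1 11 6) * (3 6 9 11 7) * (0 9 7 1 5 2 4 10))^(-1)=(0 10 4 2 5 7 11 9 6 3)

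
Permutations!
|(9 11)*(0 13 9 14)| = |(0 13 9 11 14)| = 5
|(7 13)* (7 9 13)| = |(9 13)| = 2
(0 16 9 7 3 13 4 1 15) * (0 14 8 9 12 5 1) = (0 16 12 5 1 15 14 8 9 7 3 13 4) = [16, 15, 2, 13, 0, 1, 6, 3, 9, 7, 10, 11, 5, 4, 8, 14, 12]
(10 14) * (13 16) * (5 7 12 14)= (5 7 12 14 10)(13 16)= [0, 1, 2, 3, 4, 7, 6, 12, 8, 9, 5, 11, 14, 16, 10, 15, 13]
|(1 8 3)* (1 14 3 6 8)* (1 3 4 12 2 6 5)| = 9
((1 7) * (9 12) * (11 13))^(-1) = (1 7)(9 12)(11 13)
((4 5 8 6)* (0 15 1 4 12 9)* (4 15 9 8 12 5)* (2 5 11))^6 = (15)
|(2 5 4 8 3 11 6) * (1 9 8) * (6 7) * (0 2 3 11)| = |(0 2 5 4 1 9 8 11 7 6 3)| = 11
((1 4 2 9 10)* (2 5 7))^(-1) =((1 4 5 7 2 9 10))^(-1) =(1 10 9 2 7 5 4)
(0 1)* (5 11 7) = [1, 0, 2, 3, 4, 11, 6, 5, 8, 9, 10, 7] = (0 1)(5 11 7)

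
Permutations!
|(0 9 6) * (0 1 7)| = |(0 9 6 1 7)| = 5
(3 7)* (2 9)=[0, 1, 9, 7, 4, 5, 6, 3, 8, 2]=(2 9)(3 7)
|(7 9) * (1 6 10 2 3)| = |(1 6 10 2 3)(7 9)| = 10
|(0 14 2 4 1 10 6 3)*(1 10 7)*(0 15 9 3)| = |(0 14 2 4 10 6)(1 7)(3 15 9)| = 6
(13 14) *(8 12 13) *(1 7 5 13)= (1 7 5 13 14 8 12)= [0, 7, 2, 3, 4, 13, 6, 5, 12, 9, 10, 11, 1, 14, 8]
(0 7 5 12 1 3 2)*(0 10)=(0 7 5 12 1 3 2 10)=[7, 3, 10, 2, 4, 12, 6, 5, 8, 9, 0, 11, 1]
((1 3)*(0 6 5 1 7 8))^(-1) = (0 8 7 3 1 5 6)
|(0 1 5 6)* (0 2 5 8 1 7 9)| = 6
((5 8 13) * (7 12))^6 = ((5 8 13)(7 12))^6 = (13)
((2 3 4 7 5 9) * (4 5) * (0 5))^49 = ((0 5 9 2 3)(4 7))^49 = (0 3 2 9 5)(4 7)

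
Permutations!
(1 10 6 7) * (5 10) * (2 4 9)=[0, 5, 4, 3, 9, 10, 7, 1, 8, 2, 6]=(1 5 10 6 7)(2 4 9)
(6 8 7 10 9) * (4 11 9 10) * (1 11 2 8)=(1 11 9 6)(2 8 7 4)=[0, 11, 8, 3, 2, 5, 1, 4, 7, 6, 10, 9]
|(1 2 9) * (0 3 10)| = |(0 3 10)(1 2 9)| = 3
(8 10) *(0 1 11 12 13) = (0 1 11 12 13)(8 10) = [1, 11, 2, 3, 4, 5, 6, 7, 10, 9, 8, 12, 13, 0]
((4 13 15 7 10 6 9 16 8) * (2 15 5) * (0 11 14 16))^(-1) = ((0 11 14 16 8 4 13 5 2 15 7 10 6 9))^(-1) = (0 9 6 10 7 15 2 5 13 4 8 16 14 11)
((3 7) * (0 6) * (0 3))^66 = ((0 6 3 7))^66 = (0 3)(6 7)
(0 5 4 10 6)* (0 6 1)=(0 5 4 10 1)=[5, 0, 2, 3, 10, 4, 6, 7, 8, 9, 1]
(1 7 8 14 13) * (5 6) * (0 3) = (0 3)(1 7 8 14 13)(5 6) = [3, 7, 2, 0, 4, 6, 5, 8, 14, 9, 10, 11, 12, 1, 13]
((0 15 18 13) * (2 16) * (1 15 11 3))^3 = (0 1 13 3 18 11 15)(2 16)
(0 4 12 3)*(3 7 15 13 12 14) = [4, 1, 2, 0, 14, 5, 6, 15, 8, 9, 10, 11, 7, 12, 3, 13] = (0 4 14 3)(7 15 13 12)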